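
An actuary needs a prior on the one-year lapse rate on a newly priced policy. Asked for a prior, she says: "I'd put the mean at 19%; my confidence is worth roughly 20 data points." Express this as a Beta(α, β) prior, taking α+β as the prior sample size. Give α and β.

α = 3.8, β = 16.2

Under the effective-sample-size interpretation, Beta(α, β) has prior mean α/(α+β) and prior sample size α+β.
So α+β = 20 and α/(α+β) = 0.19, giving α = 0.19·20 = 3.8 and β = 20 − 3.8 = 16.2.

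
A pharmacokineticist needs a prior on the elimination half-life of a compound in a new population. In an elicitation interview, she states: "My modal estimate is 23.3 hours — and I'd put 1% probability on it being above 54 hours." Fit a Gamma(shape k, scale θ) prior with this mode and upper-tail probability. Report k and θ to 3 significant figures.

k ≈ 7.75, θ ≈ 3.45

Gamma(k,θ) with k>1 has mode (k−1)θ, so θ = 23.3/(k−1).
Need P(X < 54) = 0.99 with θ tied to k this way. Start at k = 2, θ = 23.3: P(X<54) ≈ 0.673.
Too low — raise k to concentrate. Iterating converges to k ≈ 7.75.
Then θ = 23.3/(7.75−1) ≈ 3.45.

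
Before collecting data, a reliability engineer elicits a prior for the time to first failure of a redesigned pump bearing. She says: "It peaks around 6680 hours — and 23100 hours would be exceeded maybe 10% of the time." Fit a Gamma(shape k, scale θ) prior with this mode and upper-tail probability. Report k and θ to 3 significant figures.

k ≈ 2.22, θ ≈ 5490

Gamma(k,θ) with k>1 has mode (k−1)θ, so θ = 6680/(k−1).
Need P(X < 23100) = 0.9 with θ tied to k this way. Start at k = 2, θ = 6680: P(X<23100) ≈ 0.860.
Too low — raise k to concentrate. Iterating converges to k ≈ 2.22.
Then θ = 6680/(2.22−1) ≈ 5490.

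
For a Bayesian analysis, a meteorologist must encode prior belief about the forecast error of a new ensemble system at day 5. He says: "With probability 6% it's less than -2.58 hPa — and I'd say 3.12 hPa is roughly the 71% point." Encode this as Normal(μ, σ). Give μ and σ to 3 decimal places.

μ = 1.624, σ = 2.704

For Normal(μ,σ), the p-quantile is μ + z_p·σ. Here z_{0.06} = -1.555, z_{0.71} = 0.5534.
So -2.58 = μ − 1.555σ and 3.12 = μ + 0.5534σ.
Subtracting: σ = (3.12 − -2.58)/(0.5534 − (-1.555)) = 2.704.
Then μ = -2.58 − (-1.555)·2.704 = 1.624.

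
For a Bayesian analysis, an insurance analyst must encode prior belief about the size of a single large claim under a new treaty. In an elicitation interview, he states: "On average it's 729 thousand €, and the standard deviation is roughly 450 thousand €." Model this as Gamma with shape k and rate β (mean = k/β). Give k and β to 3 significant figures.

For Gamma(k, rate β): mean = k/β, variance = k/β², so CV = 1/√k.
CV = SD/mean = 450/729 = 0.6173, hence k = 1/CV² = 2.62.
Then β = k/mean = 2.62/729 = 0.0036.

k ≈ 2.62, β ≈ 0.0036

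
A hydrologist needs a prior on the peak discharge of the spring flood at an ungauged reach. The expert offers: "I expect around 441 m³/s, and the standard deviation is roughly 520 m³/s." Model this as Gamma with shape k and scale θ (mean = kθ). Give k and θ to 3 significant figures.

k ≈ 0.719, θ ≈ 613

For Gamma(k, scale θ): mean = kθ, variance = kθ², so CV = 1/√k.
CV = SD/mean = 520/441 = 1.179, hence k = 1/CV² = 0.719.
Then θ = mean/k = 441/0.719 = 613.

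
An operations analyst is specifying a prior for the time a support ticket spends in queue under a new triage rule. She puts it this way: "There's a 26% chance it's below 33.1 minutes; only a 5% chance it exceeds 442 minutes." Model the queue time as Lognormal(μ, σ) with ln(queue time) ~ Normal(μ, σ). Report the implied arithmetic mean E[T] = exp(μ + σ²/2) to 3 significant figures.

If T ~ Lognormal(μ,σ) then ln T ~ Normal(μ,σ), so the p-quantile of ln T is μ + z_p·σ.
ln(33.1) = 3.5 and ln(442) = 6.091; z_{0.26} = -0.6433, z_{0.95} = 1.645.
σ = (6.091 − 3.5)/(1.645 − (-0.6433)) = 1.133.
μ = 3.5 − (-0.6433)·1.133 = 4.228.
E[T] = exp(μ + σ²/2) = exp(4.228 + 0.6415) = 130 minutes.

E[T] ≈ 130 minutes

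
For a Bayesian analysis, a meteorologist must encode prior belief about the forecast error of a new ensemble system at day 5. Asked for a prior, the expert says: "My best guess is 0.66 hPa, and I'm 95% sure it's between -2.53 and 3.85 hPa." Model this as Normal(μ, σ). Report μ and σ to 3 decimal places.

μ = 0.660, σ = 1.628

A symmetric 95% interval runs μ ± z·σ with z = 1.96.
Half-width = 3.19, so σ = 3.19/1.96 = 1.628.
μ is the stated best guess, 0.660.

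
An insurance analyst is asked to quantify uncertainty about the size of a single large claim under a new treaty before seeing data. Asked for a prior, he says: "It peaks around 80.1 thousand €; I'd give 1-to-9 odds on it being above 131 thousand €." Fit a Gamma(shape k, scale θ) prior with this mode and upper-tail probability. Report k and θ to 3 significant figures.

Gamma(k,θ) with k>1 has mode (k−1)θ, so θ = 80.1/(k−1).
Need P(X < 131) = 0.9 with θ tied to k this way. Start at k = 2, θ = 80.1: P(X<131) ≈ 0.486.
Too low — raise k to concentrate. Iterating converges to k ≈ 8.79.
Then θ = 80.1/(8.79−1) ≈ 10.3.

k ≈ 8.79, θ ≈ 10.3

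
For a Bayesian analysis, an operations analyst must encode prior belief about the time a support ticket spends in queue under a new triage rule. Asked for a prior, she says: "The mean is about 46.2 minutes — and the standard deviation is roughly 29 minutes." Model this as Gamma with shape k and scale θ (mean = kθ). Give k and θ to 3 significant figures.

For Gamma(k, scale θ): mean = kθ, variance = kθ², so CV = 1/√k.
CV = SD/mean = 29/46.2 = 0.6277, hence k = 1/CV² = 2.54.
Then θ = mean/k = 46.2/2.54 = 18.2.

k ≈ 2.54, θ ≈ 18.2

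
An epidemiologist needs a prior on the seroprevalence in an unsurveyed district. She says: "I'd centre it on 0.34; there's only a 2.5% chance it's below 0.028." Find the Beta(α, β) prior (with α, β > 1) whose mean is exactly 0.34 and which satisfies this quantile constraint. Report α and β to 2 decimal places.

α ≈ 1.37, β ≈ 2.65

With mean 0.34 fixed, write α = 0.34s, β = 0.66s where s = α+β.
Need P(θ < 0.028) = 0.025 under Beta(0.34s, 0.66s). Normal approximation: (q−m)/√(m(1−m)/s) ≈ z_{0.025} = -1.96, so s ≈ 0.34·0.66·(-1.96)²/(0.028−0.34)² = 8.9.
At s = 8.9: P(θ<0.028) ≈ 0.001. Adjusting to match 0.025 gives s ≈ 4.02.
So α = 0.34·4.02 ≈ 1.37, β = 0.66·4.02 ≈ 2.65.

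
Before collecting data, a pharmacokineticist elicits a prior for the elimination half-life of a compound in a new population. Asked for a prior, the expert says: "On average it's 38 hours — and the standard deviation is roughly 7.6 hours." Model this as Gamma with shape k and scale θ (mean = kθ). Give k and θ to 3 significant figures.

k ≈ 25, θ ≈ 1.52

For Gamma(k, scale θ): mean = kθ, variance = kθ², so CV = 1/√k.
CV = SD/mean = 7.6/38 = 0.2, hence k = 1/CV² = 25.
Then θ = mean/k = 38/25 = 1.52.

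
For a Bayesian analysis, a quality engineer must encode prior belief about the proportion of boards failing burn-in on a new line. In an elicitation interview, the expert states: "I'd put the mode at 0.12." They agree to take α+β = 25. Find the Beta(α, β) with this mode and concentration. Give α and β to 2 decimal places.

α = 3.76, β = 21.24

For α,β > 1 the Beta mode is (α−1)/(α+β−2). With α+β = 25, the mode is (α−1)/23.
Set (α−1)/23 = 0.12 → α = 1 + 0.12·23 = 3.76.
β = 25 − α = 21.24.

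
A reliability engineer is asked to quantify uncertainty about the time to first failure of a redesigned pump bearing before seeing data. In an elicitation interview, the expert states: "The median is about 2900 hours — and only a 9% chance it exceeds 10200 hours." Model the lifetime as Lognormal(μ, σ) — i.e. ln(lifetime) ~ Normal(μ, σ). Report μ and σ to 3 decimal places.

If T ~ Lognormal(μ,σ) then ln T ~ Normal(μ,σ), so the p-quantile of ln T is μ + z_p·σ.
ln(2900) = 7.972 and ln(10200) = 9.23; z_{0.5} = 0, z_{0.91} = 1.341.
σ = (9.23 − 7.972)/(1.341 − (0)) = 0.938.
μ = 7.972 − (0)·0.938 = 7.972.

μ ≈ 7.972, σ ≈ 0.938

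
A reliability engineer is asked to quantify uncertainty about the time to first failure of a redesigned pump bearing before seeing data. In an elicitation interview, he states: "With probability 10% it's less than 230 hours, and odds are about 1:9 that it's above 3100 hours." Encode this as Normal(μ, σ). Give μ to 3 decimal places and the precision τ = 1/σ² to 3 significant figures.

For Normal(μ,σ), the p-quantile is μ + z_p·σ. Here z_{0.1} = -1.282, z_{0.9} = 1.282.
So 230 = μ − 1.282σ and 3100 = μ + 1.282σ.
Subtracting: σ = (3100 − 230)/(1.282 − (-1.282)) = 1119.736.
Then μ = 230 − (-1.282)·1119.736 = 1665.000.
Precision τ = 1/σ² = 1/1120² = 7.98e-07.

μ = 1665.000, τ = 7.98e-07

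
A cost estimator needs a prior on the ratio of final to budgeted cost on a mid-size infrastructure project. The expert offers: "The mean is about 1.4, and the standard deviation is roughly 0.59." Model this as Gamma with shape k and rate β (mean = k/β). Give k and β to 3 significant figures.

k ≈ 5.63, β ≈ 4.02

For Gamma(k, rate β): mean = k/β, variance = k/β², so CV = 1/√k.
CV = SD/mean = 0.59/1.4 = 0.4214, hence k = 1/CV² = 5.63.
Then β = k/mean = 5.63/1.4 = 4.02.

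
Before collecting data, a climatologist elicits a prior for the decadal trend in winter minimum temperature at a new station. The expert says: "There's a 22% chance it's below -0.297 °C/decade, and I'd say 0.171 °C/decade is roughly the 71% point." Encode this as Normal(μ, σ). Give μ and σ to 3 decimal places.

For Normal(μ,σ), the p-quantile is μ + z_p·σ. Here z_{0.22} = -0.7722, z_{0.71} = 0.5534.
So -0.297 = μ − 0.7722σ and 0.171 = μ + 0.5534σ.
Subtracting: σ = (0.171 − -0.297)/(0.5534 − (-0.7722)) = 0.353.
Then μ = -0.297 − (-0.7722)·0.353 = -0.024.

μ = -0.024, σ = 0.353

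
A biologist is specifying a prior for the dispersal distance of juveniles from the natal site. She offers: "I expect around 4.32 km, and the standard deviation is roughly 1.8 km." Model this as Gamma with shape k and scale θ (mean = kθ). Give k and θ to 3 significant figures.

For Gamma(k, scale θ): mean = kθ, variance = kθ², so CV = 1/√k.
CV = SD/mean = 1.8/4.32 = 0.4167, hence k = 1/CV² = 5.76.
Then θ = mean/k = 4.32/5.76 = 0.75.

k ≈ 5.76, θ ≈ 0.75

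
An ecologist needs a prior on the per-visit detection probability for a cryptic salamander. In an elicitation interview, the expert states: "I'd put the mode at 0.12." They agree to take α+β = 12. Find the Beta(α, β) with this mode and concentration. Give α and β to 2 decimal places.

α = 2.20, β = 9.80

For α,β > 1 the Beta mode is (α−1)/(α+β−2). With α+β = 12, the mode is (α−1)/10.
Set (α−1)/10 = 0.12 → α = 1 + 0.12·10 = 2.20.
β = 12 − α = 9.80.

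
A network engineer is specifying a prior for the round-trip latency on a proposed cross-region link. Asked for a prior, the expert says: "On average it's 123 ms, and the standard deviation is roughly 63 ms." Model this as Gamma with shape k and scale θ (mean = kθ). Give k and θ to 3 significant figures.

k ≈ 3.81, θ ≈ 32.3

For Gamma(k, scale θ): mean = kθ, variance = kθ², so CV = 1/√k.
CV = SD/mean = 63/123 = 0.5122, hence k = 1/CV² = 3.81.
Then θ = mean/k = 123/3.81 = 32.3.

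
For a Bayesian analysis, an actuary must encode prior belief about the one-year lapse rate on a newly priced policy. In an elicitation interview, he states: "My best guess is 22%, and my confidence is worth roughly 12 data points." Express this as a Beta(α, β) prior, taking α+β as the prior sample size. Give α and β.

α = 2.64, β = 9.36

Under the effective-sample-size interpretation, Beta(α, β) has prior mean α/(α+β) and prior sample size α+β.
So α+β = 12 and α/(α+β) = 0.22, giving α = 0.22·12 = 2.64 and β = 12 − 2.64 = 9.36.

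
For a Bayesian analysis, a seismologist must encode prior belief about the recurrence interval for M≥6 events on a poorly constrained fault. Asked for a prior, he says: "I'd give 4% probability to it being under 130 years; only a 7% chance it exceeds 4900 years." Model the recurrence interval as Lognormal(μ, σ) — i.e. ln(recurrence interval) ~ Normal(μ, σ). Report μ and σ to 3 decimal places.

μ ≈ 6.837, σ ≈ 1.125

If T ~ Lognormal(μ,σ) then ln T ~ Normal(μ,σ), so the p-quantile of ln T is μ + z_p·σ.
ln(130) = 4.868 and ln(4900) = 8.497; z_{0.04} = -1.751, z_{0.93} = 1.476.
σ = (8.497 − 4.868)/(1.476 − (-1.751)) = 1.125.
μ = 4.868 − (-1.751)·1.125 = 6.837.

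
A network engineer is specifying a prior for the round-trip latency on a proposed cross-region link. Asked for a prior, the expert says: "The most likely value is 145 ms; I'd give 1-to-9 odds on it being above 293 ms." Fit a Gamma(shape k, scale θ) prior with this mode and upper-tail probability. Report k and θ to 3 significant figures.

Gamma(k,θ) with k>1 has mode (k−1)θ, so θ = 145/(k−1).
Need P(X < 293) = 0.9 with θ tied to k this way. Start at k = 2, θ = 145: P(X<293) ≈ 0.600.
Too low — raise k to concentrate. Iterating converges to k ≈ 4.88.
Then θ = 145/(4.88−1) ≈ 37.4.

k ≈ 4.88, θ ≈ 37.4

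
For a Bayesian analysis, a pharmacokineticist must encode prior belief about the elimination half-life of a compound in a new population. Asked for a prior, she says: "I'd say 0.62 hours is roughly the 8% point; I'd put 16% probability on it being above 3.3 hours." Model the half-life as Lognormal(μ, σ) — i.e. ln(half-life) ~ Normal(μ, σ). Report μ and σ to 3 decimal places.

If T ~ Lognormal(μ,σ) then ln T ~ Normal(μ,σ), so the p-quantile of ln T is μ + z_p·σ.
ln(0.62) = -0.478 and ln(3.3) = 1.194; z_{0.08} = -1.405, z_{0.84} = 0.9945.
σ = (1.194 − -0.478)/(0.9945 − (-1.405)) = 0.697.
μ = -0.478 − (-1.405)·0.697 = 0.501.

μ ≈ 0.501, σ ≈ 0.697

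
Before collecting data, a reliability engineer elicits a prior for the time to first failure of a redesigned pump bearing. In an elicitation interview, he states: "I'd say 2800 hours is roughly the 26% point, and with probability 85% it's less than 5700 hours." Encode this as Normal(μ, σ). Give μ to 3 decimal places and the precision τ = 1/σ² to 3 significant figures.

μ = 3910.683, τ = 3.36e-07

The p-quantile of Normal(μ,σ) is μ + z_p·σ, with z_{0.26} = -0.6433 and z_{0.85} = 1.036.
Eliminate σ: μ = (z₂·x₁ − z₁·x₂)/(z₂ − z₁) = (1.036·2800 − (-0.6433)·5700)/1.68 = 3910.683.
Then σ = (x₂ − x₁)/(z₂ − z₁) = (5700 − 2800)/1.68 = 1726.418.
Precision τ = 1/σ² = 1/1726² = 3.36e-07.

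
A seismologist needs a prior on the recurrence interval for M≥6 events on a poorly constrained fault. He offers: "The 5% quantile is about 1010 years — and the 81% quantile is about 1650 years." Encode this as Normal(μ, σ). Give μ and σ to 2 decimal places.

μ = 1427.29, σ = 253.69

The p-quantile of Normal(μ,σ) is μ + z_p·σ, with z_{0.05} = -1.645 and z_{0.81} = 0.8779.
Eliminate σ: μ = (z₂·x₁ − z₁·x₂)/(z₂ − z₁) = (0.8779·1010 − (-1.645)·1650)/2.523 = 1427.29.
Then σ = (x₂ − x₁)/(z₂ − z₁) = (1650 − 1010)/2.523 = 253.69.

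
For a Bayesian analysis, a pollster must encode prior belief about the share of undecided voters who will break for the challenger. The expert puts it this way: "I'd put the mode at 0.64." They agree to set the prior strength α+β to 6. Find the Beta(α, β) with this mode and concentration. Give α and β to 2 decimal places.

For α,β > 1 the Beta mode is (α−1)/(α+β−2). With α+β = 6, the mode is (α−1)/4.
Set (α−1)/4 = 0.64 → α = 1 + 0.64·4 = 3.56.
β = 6 − α = 2.44.

α = 3.56, β = 2.44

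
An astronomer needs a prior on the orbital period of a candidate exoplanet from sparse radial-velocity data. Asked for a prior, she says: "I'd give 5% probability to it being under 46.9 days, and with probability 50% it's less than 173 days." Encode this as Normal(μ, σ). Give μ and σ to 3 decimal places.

μ = 173.000, σ = 76.663

The p-quantile of Normal(μ,σ) is μ + z_p·σ, with z_{0.05} = -1.645 and z_{0.5} = 0.
Eliminate σ: μ = (z₂·x₁ − z₁·x₂)/(z₂ − z₁) = (0·46.9 − (-1.645)·173)/1.645 = 173.000.
Then σ = (x₂ − x₁)/(z₂ − z₁) = (173 − 46.9)/1.645 = 76.663.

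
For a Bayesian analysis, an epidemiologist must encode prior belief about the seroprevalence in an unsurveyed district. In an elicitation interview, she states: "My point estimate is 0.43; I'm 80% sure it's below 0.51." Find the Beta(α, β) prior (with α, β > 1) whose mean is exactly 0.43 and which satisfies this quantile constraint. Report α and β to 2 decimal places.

α ≈ 11.57, β ≈ 15.34

With mean 0.43 fixed, write α = 0.43s, β = 0.57s where s = α+β.
Need P(θ < 0.51) = 0.8 under Beta(0.43s, 0.57s). Normal approximation: (q−m)/√(m(1−m)/s) ≈ z_{0.8} = 0.842, so s ≈ 0.43·0.57·(0.842)²/(0.51−0.43)² = 27.1.
At s = 27.1: P(θ<0.51) ≈ 0.801. Adjusting to match 0.8 gives s ≈ 26.91.
So α = 0.43·26.91 ≈ 11.57, β = 0.57·26.91 ≈ 15.34.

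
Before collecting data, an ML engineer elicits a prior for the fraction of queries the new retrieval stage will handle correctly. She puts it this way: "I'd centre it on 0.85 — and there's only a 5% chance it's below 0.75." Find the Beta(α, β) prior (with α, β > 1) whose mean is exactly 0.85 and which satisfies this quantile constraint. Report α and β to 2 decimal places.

With mean 0.85 fixed, write α = 0.85s, β = 0.15s where s = α+β.
Need P(θ < 0.75) = 0.05 under Beta(0.85s, 0.15s). Normal approximation: (q−m)/√(m(1−m)/s) ≈ z_{0.05} = -1.64, so s ≈ 0.85·0.15·(-1.64)²/(0.75−0.85)² = 34.5.
At s = 34.5: P(θ<0.75) ≈ 0.063. Adjusting to match 0.05 gives s ≈ 40.65.
So α = 0.85·40.65 ≈ 34.55, β = 0.15·40.65 ≈ 6.10.

α ≈ 34.55, β ≈ 6.10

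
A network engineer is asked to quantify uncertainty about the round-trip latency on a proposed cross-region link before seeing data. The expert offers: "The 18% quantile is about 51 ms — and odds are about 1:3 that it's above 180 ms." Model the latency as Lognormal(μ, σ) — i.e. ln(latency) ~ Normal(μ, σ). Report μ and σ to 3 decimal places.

If T ~ Lognormal(μ,σ) then ln T ~ Normal(μ,σ), so the p-quantile of ln T is μ + z_p·σ.
ln(51) = 3.932 and ln(180) = 5.193; z_{0.18} = -0.9154, z_{0.75} = 0.6745.
σ = (5.193 − 3.932)/(0.6745 − (-0.9154)) = 0.793.
μ = 3.932 − (-0.9154)·0.793 = 4.658.

μ ≈ 4.658, σ ≈ 0.793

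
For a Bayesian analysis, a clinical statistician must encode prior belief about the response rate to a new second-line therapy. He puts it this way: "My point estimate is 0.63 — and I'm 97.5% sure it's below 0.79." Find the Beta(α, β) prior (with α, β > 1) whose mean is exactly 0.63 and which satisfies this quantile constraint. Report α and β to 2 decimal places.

α ≈ 18.99, β ≈ 11.15

With mean 0.63 fixed, write α = 0.63s, β = 0.37s where s = α+β.
Need P(θ < 0.79) = 0.975 under Beta(0.63s, 0.37s). Normal approximation: (q−m)/√(m(1−m)/s) ≈ z_{0.975} = 1.96, so s ≈ 0.63·0.37·(1.96)²/(0.79−0.63)² = 35.0.
At s = 35.0: P(θ<0.79) ≈ 0.983. Adjusting to match 0.975 gives s ≈ 30.14.
So α = 0.63·30.14 ≈ 18.99, β = 0.37·30.14 ≈ 11.15.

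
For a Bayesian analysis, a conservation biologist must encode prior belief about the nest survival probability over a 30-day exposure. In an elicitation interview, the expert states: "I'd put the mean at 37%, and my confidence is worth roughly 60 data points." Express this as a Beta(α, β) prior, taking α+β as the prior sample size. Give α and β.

α = 22.2, β = 37.8

Under the effective-sample-size interpretation, Beta(α, β) has prior mean α/(α+β) and prior sample size α+β.
So α+β = 60 and α/(α+β) = 0.37, giving α = 0.37·60 = 22.2 and β = 60 − 22.2 = 37.8.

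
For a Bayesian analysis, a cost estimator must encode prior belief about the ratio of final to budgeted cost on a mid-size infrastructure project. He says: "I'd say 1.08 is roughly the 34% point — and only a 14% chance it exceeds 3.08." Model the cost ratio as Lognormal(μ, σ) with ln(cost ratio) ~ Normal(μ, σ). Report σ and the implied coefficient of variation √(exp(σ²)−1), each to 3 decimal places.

If T ~ Lognormal(μ,σ) then ln T ~ Normal(μ,σ), so the p-quantile of ln T is μ + z_p·σ.
ln(1.08) = 0.07696 and ln(3.08) = 1.125; z_{0.34} = -0.4125, z_{0.86} = 1.08.
σ = (1.125 − 0.07696)/(1.08 − (-0.4125)) = 0.702.
μ = 0.07696 − (-0.4125)·0.702 = 0.367.
CV = √(exp(σ²)−1) = √(exp(0.4928)−1) = 0.798.

σ ≈ 0.702, CV ≈ 0.798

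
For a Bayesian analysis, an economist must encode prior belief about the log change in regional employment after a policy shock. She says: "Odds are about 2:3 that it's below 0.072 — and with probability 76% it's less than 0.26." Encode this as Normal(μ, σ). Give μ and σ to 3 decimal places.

μ = 0.122, σ = 0.196

For Normal(μ,σ), the p-quantile is μ + z_p·σ. Here z_{0.4} = -0.2533, z_{0.76} = 0.7063.
So 0.072 = μ − 0.2533σ and 0.26 = μ + 0.7063σ.
Subtracting: σ = (0.26 − 0.072)/(0.7063 − (-0.2533)) = 0.196.
Then μ = 0.072 − (-0.2533)·0.196 = 0.122.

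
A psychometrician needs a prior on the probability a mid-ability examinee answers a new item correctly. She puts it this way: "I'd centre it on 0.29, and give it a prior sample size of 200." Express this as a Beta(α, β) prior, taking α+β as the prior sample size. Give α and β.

α = 58, β = 142

Under the effective-sample-size interpretation, Beta(α, β) has prior mean α/(α+β) and prior sample size α+β.
So α+β = 200 and α/(α+β) = 0.29, giving α = 0.29·200 = 58 and β = 200 − 58 = 142.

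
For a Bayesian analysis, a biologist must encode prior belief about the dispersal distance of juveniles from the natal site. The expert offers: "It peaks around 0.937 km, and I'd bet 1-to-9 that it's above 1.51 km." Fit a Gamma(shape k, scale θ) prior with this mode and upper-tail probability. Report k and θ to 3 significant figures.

k ≈ 9.26, θ ≈ 0.113

Gamma(k,θ) with k>1 has mode (k−1)θ, so θ = 0.937/(k−1).
Need P(X < 1.51) = 0.9 with θ tied to k this way. Start at k = 2, θ = 0.937: P(X<1.51) ≈ 0.479.
Too low — raise k to concentrate. Iterating converges to k ≈ 9.26.
Then θ = 0.937/(9.26−1) ≈ 0.113.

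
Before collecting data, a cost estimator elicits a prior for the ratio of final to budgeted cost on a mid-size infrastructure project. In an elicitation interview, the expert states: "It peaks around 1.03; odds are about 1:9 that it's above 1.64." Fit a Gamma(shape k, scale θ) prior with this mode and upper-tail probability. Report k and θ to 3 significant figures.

Gamma(k,θ) with k>1 has mode (k−1)θ, so θ = 1.03/(k−1).
Need P(X < 1.64) = 0.9 with θ tied to k this way. Start at k = 2, θ = 1.03: P(X<1.64) ≈ 0.473.
Too low — raise k to concentrate. Iterating converges to k ≈ 9.68.
Then θ = 1.03/(9.68−1) ≈ 0.119.

k ≈ 9.68, θ ≈ 0.119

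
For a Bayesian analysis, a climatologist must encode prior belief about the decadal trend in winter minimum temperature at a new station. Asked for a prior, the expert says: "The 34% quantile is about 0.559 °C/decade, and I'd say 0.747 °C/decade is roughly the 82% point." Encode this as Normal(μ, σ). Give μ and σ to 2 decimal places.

μ = 0.62, σ = 0.14

The p-quantile of Normal(μ,σ) is μ + z_p·σ, with z_{0.34} = -0.4125 and z_{0.82} = 0.9154.
Eliminate σ: μ = (z₂·x₁ − z₁·x₂)/(z₂ − z₁) = (0.9154·0.559 − (-0.4125)·0.747)/1.328 = 0.62.
Then σ = (x₂ − x₁)/(z₂ − z₁) = (0.747 − 0.559)/1.328 = 0.14.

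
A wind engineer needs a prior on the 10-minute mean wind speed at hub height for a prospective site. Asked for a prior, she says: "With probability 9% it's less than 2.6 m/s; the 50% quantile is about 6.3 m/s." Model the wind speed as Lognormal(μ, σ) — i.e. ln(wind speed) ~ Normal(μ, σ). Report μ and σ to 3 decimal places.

μ ≈ 1.841, σ ≈ 0.660

If T ~ Lognormal(μ,σ) then ln T ~ Normal(μ,σ), so the p-quantile of ln T is μ + z_p·σ.
ln(2.6) = 0.9555 and ln(6.3) = 1.841; z_{0.09} = -1.341, z_{0.5} = 0.
σ = (1.841 − 0.9555)/(0 − (-1.341)) = 0.660.
μ = 0.9555 − (-1.341)·0.660 = 1.841.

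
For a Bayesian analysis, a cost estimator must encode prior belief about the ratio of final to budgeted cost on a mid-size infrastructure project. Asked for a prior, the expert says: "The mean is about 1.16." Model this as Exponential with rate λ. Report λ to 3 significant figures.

λ ≈ 0.862

Exponential mean = 1/λ, so λ = 1/1.16 = 0.862.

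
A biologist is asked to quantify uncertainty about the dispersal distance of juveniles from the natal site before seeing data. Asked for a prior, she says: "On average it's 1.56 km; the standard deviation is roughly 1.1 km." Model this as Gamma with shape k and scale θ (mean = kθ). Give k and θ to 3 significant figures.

For Gamma(k, scale θ): mean = kθ, variance = kθ², so CV = 1/√k.
CV = SD/mean = 1.1/1.56 = 0.7051, hence k = 1/CV² = 2.01.
Then θ = mean/k = 1.56/2.01 = 0.776.

k ≈ 2.01, θ ≈ 0.776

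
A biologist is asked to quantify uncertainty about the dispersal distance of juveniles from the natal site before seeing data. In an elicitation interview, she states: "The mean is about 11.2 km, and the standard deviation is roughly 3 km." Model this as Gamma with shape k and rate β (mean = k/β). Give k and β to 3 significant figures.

For Gamma(k, rate β): mean = k/β, variance = k/β², so CV = 1/√k.
CV = SD/mean = 3/11.2 = 0.2679, hence k = 1/CV² = 13.9.
Then β = k/mean = 13.9/11.2 = 1.24.

k ≈ 13.9, β ≈ 1.24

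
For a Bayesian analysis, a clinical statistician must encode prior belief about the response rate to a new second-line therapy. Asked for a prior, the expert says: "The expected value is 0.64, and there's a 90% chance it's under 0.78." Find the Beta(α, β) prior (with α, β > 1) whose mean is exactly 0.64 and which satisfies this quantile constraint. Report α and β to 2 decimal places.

With mean 0.64 fixed, write α = 0.64s, β = 0.36s where s = α+β.
Need P(θ < 0.78) = 0.9 under Beta(0.64s, 0.36s). Normal approximation: (q−m)/√(m(1−m)/s) ≈ z_{0.9} = 1.28, so s ≈ 0.64·0.36·(1.28)²/(0.78−0.64)² = 19.3.
At s = 19.3: P(θ<0.78) ≈ 0.909. Adjusting to match 0.9 gives s ≈ 17.89.
So α = 0.64·17.89 ≈ 11.45, β = 0.36·17.89 ≈ 6.44.

α ≈ 11.45, β ≈ 6.44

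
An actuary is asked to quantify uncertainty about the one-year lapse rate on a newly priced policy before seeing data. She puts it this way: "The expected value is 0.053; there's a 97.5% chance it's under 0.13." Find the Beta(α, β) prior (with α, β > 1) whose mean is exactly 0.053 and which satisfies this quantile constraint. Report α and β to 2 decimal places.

With mean 0.053 fixed, write α = 0.053s, β = 0.947s where s = α+β.
Need P(θ < 0.13) = 0.975 under Beta(0.053s, 0.947s). Normal approximation: (q−m)/√(m(1−m)/s) ≈ z_{0.975} = 1.96, so s ≈ 0.053·0.947·(1.96)²/(0.13−0.053)² = 32.5.
At s = 32.5: P(θ<0.13) ≈ 0.952. Adjusting to match 0.975 gives s ≈ 49.09.
So α = 0.053·49.09 ≈ 2.60, β = 0.947·49.09 ≈ 46.48.

α ≈ 2.60, β ≈ 46.48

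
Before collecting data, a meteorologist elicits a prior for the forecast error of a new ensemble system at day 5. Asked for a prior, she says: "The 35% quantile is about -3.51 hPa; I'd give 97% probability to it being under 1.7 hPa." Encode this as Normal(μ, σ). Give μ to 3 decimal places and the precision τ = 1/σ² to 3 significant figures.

For Normal(μ,σ), the p-quantile is μ + z_p·σ. Here z_{0.35} = -0.3853, z_{0.97} = 1.881.
So -3.51 = μ − 0.3853σ and 1.7 = μ + 1.881σ.
Subtracting: σ = (1.7 − -3.51)/(1.881 − (-0.3853)) = 2.299.
Then μ = -3.51 − (-0.3853)·2.299 = -2.624.
Precision τ = 1/σ² = 1/2.299² = 0.189.

μ = -2.624, τ = 0.189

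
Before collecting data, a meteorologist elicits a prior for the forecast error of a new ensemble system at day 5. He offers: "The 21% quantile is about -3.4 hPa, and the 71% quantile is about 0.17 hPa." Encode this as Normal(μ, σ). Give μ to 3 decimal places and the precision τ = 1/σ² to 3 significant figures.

For Normal(μ,σ), the p-quantile is μ + z_p·σ. Here z_{0.21} = -0.8064, z_{0.71} = 0.5534.
So -3.4 = μ − 0.8064σ and 0.17 = μ + 0.5534σ.
Subtracting: σ = (0.17 − -3.4)/(0.5534 − (-0.8064)) = 2.625.
Then μ = -3.4 − (-0.8064)·2.625 = -1.283.
Precision τ = 1/σ² = 1/2.625² = 0.145.

μ = -1.283, τ = 0.145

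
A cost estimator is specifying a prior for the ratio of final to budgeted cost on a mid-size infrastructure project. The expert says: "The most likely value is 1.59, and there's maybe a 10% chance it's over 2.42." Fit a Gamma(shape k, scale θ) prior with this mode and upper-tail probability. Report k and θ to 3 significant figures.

Gamma(k,θ) with k>1 has mode (k−1)θ, so θ = 1.59/(k−1).
Need P(X < 2.42) = 0.9 with θ tied to k this way. Start at k = 2, θ = 1.59: P(X<2.42) ≈ 0.450.
Too low — raise k to concentrate. Iterating converges to k ≈ 11.6.
Then θ = 1.59/(11.6−1) ≈ 0.15.

k ≈ 11.6, θ ≈ 0.15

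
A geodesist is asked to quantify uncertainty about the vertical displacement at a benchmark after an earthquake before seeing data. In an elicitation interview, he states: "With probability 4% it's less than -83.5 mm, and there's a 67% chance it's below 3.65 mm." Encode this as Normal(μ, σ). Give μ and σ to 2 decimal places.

The p-quantile of Normal(μ,σ) is μ + z_p·σ, with z_{0.04} = -1.751 and z_{0.67} = 0.4399.
Eliminate σ: μ = (z₂·x₁ − z₁·x₂)/(z₂ − z₁) = (0.4399·-83.5 − (-1.751)·3.65)/2.191 = -13.85.
Then σ = (x₂ − x₁)/(z₂ − z₁) = (3.65 − -83.5)/2.191 = 39.78.

μ = -13.85, σ = 39.78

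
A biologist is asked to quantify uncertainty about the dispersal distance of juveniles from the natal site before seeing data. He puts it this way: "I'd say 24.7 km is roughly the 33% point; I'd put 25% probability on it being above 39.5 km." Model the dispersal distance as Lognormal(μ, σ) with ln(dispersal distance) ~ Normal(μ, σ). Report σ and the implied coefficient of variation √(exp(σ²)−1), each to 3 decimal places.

If T ~ Lognormal(μ,σ) then ln T ~ Normal(μ,σ), so the p-quantile of ln T is μ + z_p·σ.
ln(24.7) = 3.207 and ln(39.5) = 3.676; z_{0.33} = -0.4399, z_{0.75} = 0.6745.
σ = (3.676 − 3.207)/(0.6745 − (-0.4399)) = 0.421.
μ = 3.207 − (-0.4399)·0.421 = 3.392.
CV = √(exp(σ²)−1) = √(exp(0.1775)−1) = 0.441.

σ ≈ 0.421, CV ≈ 0.441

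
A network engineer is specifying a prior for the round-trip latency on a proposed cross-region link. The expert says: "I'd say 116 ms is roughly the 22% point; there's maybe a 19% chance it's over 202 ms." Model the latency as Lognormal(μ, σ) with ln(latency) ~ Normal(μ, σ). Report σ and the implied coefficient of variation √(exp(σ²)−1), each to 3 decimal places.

If T ~ Lognormal(μ,σ) then ln T ~ Normal(μ,σ), so the p-quantile of ln T is μ + z_p·σ.
ln(116) = 4.754 and ln(202) = 5.308; z_{0.22} = -0.7722, z_{0.81} = 0.8779.
σ = (5.308 − 4.754)/(0.8779 − (-0.7722)) = 0.336.
μ = 4.754 − (-0.7722)·0.336 = 5.013.
CV = √(exp(σ²)−1) = √(exp(0.1130)−1) = 0.346.

σ ≈ 0.336, CV ≈ 0.346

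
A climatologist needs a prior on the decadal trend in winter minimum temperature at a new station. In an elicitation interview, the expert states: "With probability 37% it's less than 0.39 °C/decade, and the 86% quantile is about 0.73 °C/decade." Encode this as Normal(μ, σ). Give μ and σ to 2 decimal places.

For Normal(μ,σ), the p-quantile is μ + z_p·σ. Here z_{0.37} = -0.3319, z_{0.86} = 1.08.
So 0.39 = μ − 0.3319σ and 0.73 = μ + 1.08σ.
Subtracting: σ = (0.73 − 0.39)/(1.08 − (-0.3319)) = 0.24.
Then μ = 0.39 − (-0.3319)·0.24 = 0.47.

μ = 0.47, σ = 0.24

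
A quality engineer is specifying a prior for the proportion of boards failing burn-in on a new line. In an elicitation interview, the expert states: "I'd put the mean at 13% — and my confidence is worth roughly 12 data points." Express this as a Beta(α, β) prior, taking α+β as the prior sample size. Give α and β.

α = 1.56, β = 10.44

Under the effective-sample-size interpretation, Beta(α, β) has prior mean α/(α+β) and prior sample size α+β.
So α+β = 12 and α/(α+β) = 0.13, giving α = 0.13·12 = 1.56 and β = 12 − 1.56 = 10.44.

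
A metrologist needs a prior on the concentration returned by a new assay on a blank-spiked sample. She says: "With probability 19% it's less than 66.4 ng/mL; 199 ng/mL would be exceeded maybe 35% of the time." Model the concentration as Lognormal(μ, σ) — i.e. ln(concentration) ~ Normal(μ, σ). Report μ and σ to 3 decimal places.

If T ~ Lognormal(μ,σ) then ln T ~ Normal(μ,σ), so the p-quantile of ln T is μ + z_p·σ.
ln(66.4) = 4.196 and ln(199) = 5.293; z_{0.19} = -0.8779, z_{0.65} = 0.3853.
σ = (5.293 − 4.196)/(0.3853 − (-0.8779)) = 0.869.
μ = 4.196 − (-0.8779)·0.869 = 4.959.

μ ≈ 4.959, σ ≈ 0.869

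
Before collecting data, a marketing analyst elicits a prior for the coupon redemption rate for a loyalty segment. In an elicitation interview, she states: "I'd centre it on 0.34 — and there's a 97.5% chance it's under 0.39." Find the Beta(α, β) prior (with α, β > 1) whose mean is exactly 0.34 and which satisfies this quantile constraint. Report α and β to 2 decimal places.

α ≈ 120.83, β ≈ 234.55

With mean 0.34 fixed, write α = 0.34s, β = 0.66s where s = α+β.
Need P(θ < 0.39) = 0.975 under Beta(0.34s, 0.66s). Normal approximation: (q−m)/√(m(1−m)/s) ≈ z_{0.975} = 1.96, so s ≈ 0.34·0.66·(1.96)²/(0.39−0.34)² = 344.8.
At s = 344.8: P(θ<0.39) ≈ 0.973. Adjusting to match 0.975 gives s ≈ 355.38.
So α = 0.34·355.38 ≈ 120.83, β = 0.66·355.38 ≈ 234.55.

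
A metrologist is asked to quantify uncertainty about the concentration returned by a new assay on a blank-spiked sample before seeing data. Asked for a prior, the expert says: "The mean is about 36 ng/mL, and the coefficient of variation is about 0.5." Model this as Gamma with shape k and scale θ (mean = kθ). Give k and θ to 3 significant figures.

k ≈ 4, θ ≈ 9

For Gamma(k, scale θ): mean = kθ, variance = kθ², so CV = 1/√k.
CV = 0.5, hence k = 1/CV² = 4.
Then θ = mean/k = 36/4 = 9.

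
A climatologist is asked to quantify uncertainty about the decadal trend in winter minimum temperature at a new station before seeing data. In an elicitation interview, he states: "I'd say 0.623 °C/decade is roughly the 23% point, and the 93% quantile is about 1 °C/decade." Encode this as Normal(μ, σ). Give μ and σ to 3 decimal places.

The p-quantile of Normal(μ,σ) is μ + z_p·σ, with z_{0.23} = -0.7388 and z_{0.93} = 1.476.
Eliminate σ: μ = (z₂·x₁ − z₁·x₂)/(z₂ − z₁) = (1.476·0.623 − (-0.7388)·1)/2.215 = 0.749.
Then σ = (x₂ − x₁)/(z₂ − z₁) = (1 − 0.623)/2.215 = 0.170.

μ = 0.749, σ = 0.170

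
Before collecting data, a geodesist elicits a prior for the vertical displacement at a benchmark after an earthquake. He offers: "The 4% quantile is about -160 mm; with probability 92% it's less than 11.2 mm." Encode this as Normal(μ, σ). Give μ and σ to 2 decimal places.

The p-quantile of Normal(μ,σ) is μ + z_p·σ, with z_{0.04} = -1.751 and z_{0.92} = 1.405.
Eliminate σ: μ = (z₂·x₁ − z₁·x₂)/(z₂ − z₁) = (1.405·-160 − (-1.751)·11.2)/3.156 = -65.03.
Then σ = (x₂ − x₁)/(z₂ − z₁) = (11.2 − -160)/3.156 = 54.25.

μ = -65.03, σ = 54.25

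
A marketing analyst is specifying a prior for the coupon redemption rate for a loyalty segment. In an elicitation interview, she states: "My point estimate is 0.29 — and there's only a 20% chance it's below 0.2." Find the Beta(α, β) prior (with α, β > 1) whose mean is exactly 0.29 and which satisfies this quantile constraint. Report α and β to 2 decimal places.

α ≈ 5.41, β ≈ 13.25

With mean 0.29 fixed, write α = 0.29s, β = 0.71s where s = α+β.
Need P(θ < 0.2) = 0.2 under Beta(0.29s, 0.71s). Normal approximation: (q−m)/√(m(1−m)/s) ≈ z_{0.2} = -0.842, so s ≈ 0.29·0.71·(-0.842)²/(0.2−0.29)² = 18.0.
At s = 18.0: P(θ<0.2) ≈ 0.205. Adjusting to match 0.2 gives s ≈ 18.66.
So α = 0.29·18.66 ≈ 5.41, β = 0.71·18.66 ≈ 13.25.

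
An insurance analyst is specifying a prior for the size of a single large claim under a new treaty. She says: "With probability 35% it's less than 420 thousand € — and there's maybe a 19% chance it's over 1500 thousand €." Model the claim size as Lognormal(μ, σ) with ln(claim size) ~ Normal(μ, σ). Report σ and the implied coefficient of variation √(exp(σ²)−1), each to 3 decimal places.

σ ≈ 1.008, CV ≈ 1.327

If T ~ Lognormal(μ,σ) then ln T ~ Normal(μ,σ), so the p-quantile of ln T is μ + z_p·σ.
ln(420) = 6.04 and ln(1500) = 7.313; z_{0.35} = -0.3853, z_{0.81} = 0.8779.
σ = (7.313 − 6.04)/(0.8779 − (-0.3853)) = 1.008.
μ = 6.04 − (-0.3853)·1.008 = 6.429.
CV = √(exp(σ²)−1) = √(exp(1.0155)−1) = 1.327.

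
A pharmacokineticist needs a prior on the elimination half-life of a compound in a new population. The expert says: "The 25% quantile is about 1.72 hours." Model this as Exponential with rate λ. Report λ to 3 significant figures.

λ ≈ 0.167

P(T < 1.72) = 1 − e^(−λ·1.72) = 0.25, so λ = −ln(1−0.25)/1.72 = −ln(0.75)/1.72 = 0.167.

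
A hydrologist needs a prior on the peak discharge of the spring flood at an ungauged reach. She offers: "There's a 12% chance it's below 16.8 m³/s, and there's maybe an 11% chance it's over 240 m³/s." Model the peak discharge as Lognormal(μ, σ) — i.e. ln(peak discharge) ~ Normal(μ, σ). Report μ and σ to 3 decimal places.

μ ≈ 4.122, σ ≈ 1.107

If T ~ Lognormal(μ,σ) then ln T ~ Normal(μ,σ), so the p-quantile of ln T is μ + z_p·σ.
ln(16.8) = 2.821 and ln(240) = 5.481; z_{0.12} = -1.175, z_{0.89} = 1.227.
σ = (5.481 − 2.821)/(1.227 − (-1.175)) = 1.107.
μ = 2.821 − (-1.175)·1.107 = 4.122.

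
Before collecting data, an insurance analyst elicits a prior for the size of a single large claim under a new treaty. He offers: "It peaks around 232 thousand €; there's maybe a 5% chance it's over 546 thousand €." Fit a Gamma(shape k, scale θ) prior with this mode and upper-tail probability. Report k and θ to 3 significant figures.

Gamma(k,θ) with k>1 has mode (k−1)θ, so θ = 232/(k−1).
Need P(X < 546) = 0.95 with θ tied to k this way. Start at k = 2, θ = 232: P(X<546) ≈ 0.681.
Too low — raise k to concentrate. Iterating converges to k ≈ 4.73.
Then θ = 232/(4.73−1) ≈ 62.2.

k ≈ 4.73, θ ≈ 62.2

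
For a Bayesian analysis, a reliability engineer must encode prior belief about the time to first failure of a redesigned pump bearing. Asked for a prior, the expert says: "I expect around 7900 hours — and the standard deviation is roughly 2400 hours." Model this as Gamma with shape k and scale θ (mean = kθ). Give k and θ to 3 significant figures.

k ≈ 10.8, θ ≈ 729

For Gamma(k, scale θ): mean = kθ, variance = kθ², so CV = 1/√k.
CV = SD/mean = 2400/7900 = 0.3038, hence k = 1/CV² = 10.8.
Then θ = mean/k = 7900/10.8 = 729.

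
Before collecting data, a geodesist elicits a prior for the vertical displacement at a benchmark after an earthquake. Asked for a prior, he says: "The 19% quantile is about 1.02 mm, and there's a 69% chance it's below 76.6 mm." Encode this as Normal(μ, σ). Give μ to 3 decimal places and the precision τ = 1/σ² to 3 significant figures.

For Normal(μ,σ), the p-quantile is μ + z_p·σ. Here z_{0.19} = -0.8779, z_{0.69} = 0.4959.
So 1.02 = μ − 0.8779σ and 76.6 = μ + 0.4959σ.
Subtracting: σ = (76.6 − 1.02)/(0.4959 − (-0.8779)) = 55.017.
Then μ = 1.02 − (-0.8779)·55.017 = 49.320.
Precision τ = 1/σ² = 1/55.02² = 0.00033.

μ = 49.320, τ = 0.00033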